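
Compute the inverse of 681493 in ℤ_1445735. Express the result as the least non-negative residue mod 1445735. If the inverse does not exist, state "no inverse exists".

851902

gcd(1445735, 681493) by repeated division:
1445735 = 2×681493 + 82749
681493 = 8×82749 + 19501
82749 = 4×19501 + 4745
19501 = 4×4745 + 521
4745 = 9×521 + 56
521 = 9×56 + 17
56 = 3×17 + 5
17 = 3×5 + 2
5 = 2×2 + 1
2 = 2×1 + 0
The gcd is 1. Working backward:
1 = 5 − 2·2
1 = −2·17 + 7·5
1 = 7·56 − 23·17
1 = −23·521 + 214·56
1 = 214·4745 − 1949·521
1 = −1949·19501 + 8010·4745
1 = 8010·82749 − 33989·19501
1 = −33989·681493 + 279922·82749
1 = 279922·1445735 − 593833·681493
Thus 681493·(-593833) ≡ 1 (mod 1445735); reducing, -593833 mod 1445735 = 851902.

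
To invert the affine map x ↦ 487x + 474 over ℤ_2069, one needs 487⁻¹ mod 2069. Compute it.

Run Euclid on (2069, 487):
2069 = 4×487 + 121
487 = 4×121 + 3
121 = 40×3 + 1
3 = 3×1 + 0
gcd = 1, so the inverse exists. Back-substitute:
1 = 121 − 40·3
1 = −40·487 + 161·121
1 = 161·2069 − 684·487
Thus 487·(-684) ≡ 1 (mod 2069); reducing, -684 mod 2069 = 1385.

1385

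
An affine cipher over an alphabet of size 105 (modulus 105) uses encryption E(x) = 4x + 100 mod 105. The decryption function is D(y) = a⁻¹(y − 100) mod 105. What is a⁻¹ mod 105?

Apply the Euclidean algorithm to 105 and 4:
105 = 26×4 + 1
4 = 4×1 + 0
gcd = 1, so the inverse exists. Back-substitute:
1 = 105 − 26·4
Hence 4⁻¹ ≡ -26 ≡ 79 (mod 105).

79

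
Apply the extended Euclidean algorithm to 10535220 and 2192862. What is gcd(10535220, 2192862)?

6

Apply Euclid's algorithm to 10535220 and 2192862:
10535220 = 4*2192862 + 1763772
2192862 = 1*1763772 + 429090
1763772 = 4*429090 + 47412
429090 = 9*47412 + 2382
47412 = 19*2382 + 2154
2382 = 1*2154 + 228
2154 = 9*228 + 102
228 = 2*102 + 24
102 = 4*24 + 6
24 = 4*6 + 0
gcd(10535220, 2192862) = 6.
Back-substituting:
6 = 102 − 4·24
6 = −4·228 + 9·102
6 = 9·2154 − 85·228
6 = −85·2382 + 94·2154
6 = 94·47412 − 1871·2382
6 = −1871·429090 + 16933·47412
6 = 16933·1763772 − 69603·429090
6 = −69603·2192862 + 86536·1763772
6 = 86536·10535220 − 415747·2192862
So 6 = (86536)·10535220 + (-415747)·2192862.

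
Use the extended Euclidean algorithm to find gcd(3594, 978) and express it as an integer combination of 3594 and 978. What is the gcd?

6

Euclidean algorithm:
3594 = 3·978 + 660
978 = 1·660 + 318
660 = 2·318 + 24
318 = 13·24 + 6
24 = 4·6 + 0
gcd(3594, 978) = 6.
Working backward:
6 = 318 − 13·24
6 = −13·660 + 27·318
6 = 27·978 − 40·660
6 = −40·3594 + 147·978
So 6 = (-40)·3594 + (147)·978.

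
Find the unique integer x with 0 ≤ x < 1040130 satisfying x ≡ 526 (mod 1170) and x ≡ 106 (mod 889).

213466

Write x = 526 + 1170·k. Then 1170·k ≡ 106 − 526 ≡ 469 (mod 889).
Need 1170⁻¹ mod 889. Extended Euclid on (889, 281):
889 = 3*281 + 46
281 = 6*46 + 5
46 = 9*5 + 1
5 = 5*1 + 0
Back-substitute:
1 = 46 − 9·5
1 = −9·281 + 55·46
1 = 55·889 − 174·281
1170⁻¹ ≡ 715 (mod 889), so k ≡ 715·469 ≡ 182 (mod 889).
x = 526 + 1170·182 = 213466.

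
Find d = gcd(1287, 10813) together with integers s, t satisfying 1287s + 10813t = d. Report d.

11

Apply Euclid's algorithm to 10813 and 1287:
10813 = 8*1287 + 517
1287 = 2*517 + 253
517 = 2*253 + 11
253 = 23*11 + 0
gcd(1287, 10813) = 11.
Working backward:
11 = 517 − 2·253
11 = −2·1287 + 5·517
11 = 5·10813 − 42·1287
So 11 = (5)·10813 + (-42)·1287.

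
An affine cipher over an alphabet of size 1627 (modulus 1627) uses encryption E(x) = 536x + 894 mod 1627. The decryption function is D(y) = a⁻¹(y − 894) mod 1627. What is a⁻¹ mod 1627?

428

Run Euclid on (1627, 536):
1627 = 3×536 + 19
536 = 28×19 + 4
19 = 4×4 + 3
4 = 1×3 + 1
3 = 3×1 + 0
The gcd is 1. Working backward:
1 = 4 − 3
1 = −19 + 5·4
1 = 5·536 − 141·19
1 = −141·1627 + 428·536
So 536·428 ≡ 1 (mod 1627).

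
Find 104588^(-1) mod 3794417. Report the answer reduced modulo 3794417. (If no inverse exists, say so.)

no inverse exists

Compute gcd(104588, 3794417):
3794417 = 36*104588 + 29249
104588 = 3*29249 + 16841
29249 = 1*16841 + 12408
16841 = 1*12408 + 4433
12408 = 2*4433 + 3542
4433 = 1*3542 + 891
3542 = 3*891 + 869
891 = 1*869 + 22
869 = 39*22 + 11
22 = 2*11 + 0
gcd(104588, 3794417) = 11 ≠ 1, so 104588 has no multiplicative inverse modulo 3794417.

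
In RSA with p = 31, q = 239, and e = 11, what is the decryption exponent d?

φ(n) = (p−1)(q−1) = 30·238 = 7140.
Need d with 11·d ≡ 1 (mod 7140). Apply the extended Euclidean algorithm:
7140 = 649×11 + 1
11 = 11×1 + 0
Back-substitute:
1 = 7140 − 649·11
So 11·(-649) ≡ 1 (mod 7140), hence d ≡ -649 ≡ 6491 (mod 7140).

6491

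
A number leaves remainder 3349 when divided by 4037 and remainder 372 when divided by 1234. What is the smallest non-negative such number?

160792

Write x = 3349 + 4037·k. Then 4037·k ≡ 372 − 3349 ≡ 725 (mod 1234).
Need 4037⁻¹ mod 1234. Extended Euclid on (1234, 335):
1234 = 3×335 + 229
335 = 1×229 + 106
229 = 2×106 + 17
106 = 6×17 + 4
17 = 4×4 + 1
4 = 4×1 + 0
Back-substitute:
1 = 17 − 4·4
1 = −4·106 + 25·17
1 = 25·229 − 54·106
1 = −54·335 + 79·229
1 = 79·1234 − 291·335
4037⁻¹ ≡ 943 (mod 1234), so k ≡ 943·725 ≡ 39 (mod 1234).
x = 3349 + 4037·39 = 160792.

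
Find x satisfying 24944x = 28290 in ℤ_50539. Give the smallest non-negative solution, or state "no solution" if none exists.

First find gcd(24944, 50539):
50539 = 2·24944 + 651
24944 = 38·651 + 206
651 = 3·206 + 33
206 = 6·33 + 8
33 = 4·8 + 1
8 = 8·1 + 0
gcd = 1, so a unique solution mod 50539 exists.
Back-substitute for the Bézout coefficients:
1 = 33 − 4·8
1 = −4·206 + 25·33
1 = 25·651 − 79·206
1 = −79·24944 + 3027·651
1 = 3027·50539 − 6133·24944
So 24944·(-6133) ≡ 1 (mod 50539), giving 24944⁻¹ ≡ 44406.
x ≡ 24944⁻¹·28290 ≡ 44406·28290 ≡ 48356 (mod 50539).

48356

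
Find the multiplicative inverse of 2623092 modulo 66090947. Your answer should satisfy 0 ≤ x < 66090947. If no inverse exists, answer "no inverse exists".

Run Euclid on (66090947, 2623092):
66090947 = 25×2623092 + 513647
2623092 = 5×513647 + 54857
513647 = 9×54857 + 19934
54857 = 2×19934 + 14989
19934 = 1×14989 + 4945
14989 = 3×4945 + 154
4945 = 32×154 + 17
154 = 9×17 + 1
17 = 17×1 + 0
The gcd is 1. Working backward:
1 = 154 − 9·17
1 = −9·4945 + 289·154
1 = 289·14989 − 876·4945
1 = −876·19934 + 1165·14989
1 = 1165·54857 − 3206·19934
1 = −3206·513647 + 30019·54857
1 = 30019·2623092 − 153301·513647
1 = −153301·66090947 + 3862544·2623092
So 2623092·3862544 ≡ 1 (mod 66090947).

3862544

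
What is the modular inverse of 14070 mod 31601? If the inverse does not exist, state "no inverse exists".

Apply the Euclidean algorithm to 31601 and 14070:
31601 = 2*14070 + 3461
14070 = 4*3461 + 226
3461 = 15*226 + 71
226 = 3*71 + 13
71 = 5*13 + 6
13 = 2*6 + 1
6 = 6*1 + 0
Since gcd(14070, 31601) = 1, back-substitute to write 1 as a combination:
1 = 13 − 2·6
1 = −2·71 + 11·13
1 = 11·226 − 35·71
1 = −35·3461 + 536·226
1 = 536·14070 − 2179·3461
1 = −2179·31601 + 4894·14070
So 14070·4894 ≡ 1 (mod 31601).

4894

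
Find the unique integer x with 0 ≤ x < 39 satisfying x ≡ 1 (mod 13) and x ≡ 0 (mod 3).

27

Write x = 1 + 13·k. Then 13·k ≡ 0 − 1 ≡ 2 (mod 3).
Need 13⁻¹ mod 3. Extended Euclid on (3, 1):
3 = 3*1 + 0
13⁻¹ ≡ 1 (mod 3), so k ≡ 1·2 ≡ 2 (mod 3).
x = 1 + 13·2 = 27.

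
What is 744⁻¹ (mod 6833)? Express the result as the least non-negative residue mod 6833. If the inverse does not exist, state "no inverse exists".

3591

Apply the Euclidean algorithm to 6833 and 744:
6833 = 9*744 + 137
744 = 5*137 + 59
137 = 2*59 + 19
59 = 3*19 + 2
19 = 9*2 + 1
2 = 2*1 + 0
The gcd is 1. Working backward:
1 = 19 − 9·2
1 = −9·59 + 28·19
1 = 28·137 − 65·59
1 = −65·744 + 353·137
1 = 353·6833 − 3242·744
Thus 744·(-3242) ≡ 1 (mod 6833); reducing, -3242 mod 6833 = 3591.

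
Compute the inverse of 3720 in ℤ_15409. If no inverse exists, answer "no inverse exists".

7253

Extended Euclidean algorithm:
15409 = 4×3720 + 529
3720 = 7×529 + 17
529 = 31×17 + 2
17 = 8×2 + 1
2 = 2×1 + 0
Since gcd(3720, 15409) = 1, back-substitute to write 1 as a combination:
1 = 17 − 8·2
1 = −8·529 + 249·17
1 = 249·3720 − 1751·529
1 = −1751·15409 + 7253·3720
So 3720·7253 ≡ 1 (mod 15409).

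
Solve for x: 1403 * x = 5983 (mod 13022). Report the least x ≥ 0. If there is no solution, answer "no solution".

First find gcd(1403, 13022):
13022 = 9×1403 + 395
1403 = 3×395 + 218
395 = 1×218 + 177
218 = 1×177 + 41
177 = 4×41 + 13
41 = 3×13 + 2
13 = 6×2 + 1
2 = 2×1 + 0
gcd = 1, so a unique solution mod 13022 exists.
Back-substitute for the Bézout coefficients:
1 = 13 − 6·2
1 = −6·41 + 19·13
1 = 19·177 − 82·41
1 = −82·218 + 101·177
1 = 101·395 − 183·218
1 = −183·1403 + 650·395
1 = 650·13022 − 6033·1403
So 1403·(-6033) ≡ 1 (mod 13022), giving 1403⁻¹ ≡ 6989.
x ≡ 1403⁻¹·5983 ≡ 6989·5983 ≡ 1545 (mod 13022).

1545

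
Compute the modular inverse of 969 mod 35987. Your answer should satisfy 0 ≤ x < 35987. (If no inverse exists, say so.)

Run Euclid on (35987, 969):
35987 = 37·969 + 134
969 = 7·134 + 31
134 = 4·31 + 10
31 = 3·10 + 1
10 = 10·1 + 0
Since gcd(969, 35987) = 1, back-substitute to write 1 as a combination:
1 = 31 − 3·10
1 = −3·134 + 13·31
1 = 13·969 − 94·134
1 = −94·35987 + 3491·969
So 969·3491 ≡ 1 (mod 35987).

3491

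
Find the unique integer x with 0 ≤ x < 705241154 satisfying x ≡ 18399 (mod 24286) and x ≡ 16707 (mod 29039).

Write x = 18399 + 24286·k. Then 24286·k ≡ 16707 − 18399 ≡ 27347 (mod 29039).
Need 24286⁻¹ mod 29039. Extended Euclid on (29039, 24286):
29039 = 1*24286 + 4753
24286 = 5*4753 + 521
4753 = 9*521 + 64
521 = 8*64 + 9
64 = 7*9 + 1
9 = 9*1 + 0
Back-substitute:
1 = 64 − 7·9
1 = −7·521 + 57·64
1 = 57·4753 − 520·521
1 = −520·24286 + 2657·4753
1 = 2657·29039 − 3177·24286
24286⁻¹ ≡ 25862 (mod 29039), so k ≡ 25862·27347 ≡ 3269 (mod 29039).
x = 18399 + 24286·3269 = 79409333.

79409333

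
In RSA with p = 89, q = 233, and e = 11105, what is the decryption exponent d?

1377

φ(n) = (p−1)(q−1) = 88·232 = 20416.
Need d with 11105·d ≡ 1 (mod 20416). Apply the extended Euclidean algorithm:
20416 = 1×11105 + 9311
11105 = 1×9311 + 1794
9311 = 5×1794 + 341
1794 = 5×341 + 89
341 = 3×89 + 74
89 = 1×74 + 15
74 = 4×15 + 14
15 = 1×14 + 1
14 = 14×1 + 0
Back-substitute:
1 = 15 − 14
1 = −74 + 5·15
1 = 5·89 − 6·74
1 = −6·341 + 23·89
1 = 23·1794 − 121·341
1 = −121·9311 + 628·1794
1 = 628·11105 − 749·9311
1 = −749·20416 + 1377·11105
So 11105·1377 ≡ 1 (mod 20416), hence d = 1377.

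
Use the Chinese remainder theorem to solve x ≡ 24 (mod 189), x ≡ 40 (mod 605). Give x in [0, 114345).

65985

Write x = 24 + 189·k. Then 189·k ≡ 40 − 24 ≡ 16 (mod 605).
Need 189⁻¹ mod 605. Extended Euclid on (605, 189):
605 = 3·189 + 38
189 = 4·38 + 37
38 = 1·37 + 1
37 = 37·1 + 0
Back-substitute:
1 = 38 − 37
1 = −189 + 5·38
1 = 5·605 − 16·189
189⁻¹ ≡ 589 (mod 605), so k ≡ 589·16 ≡ 349 (mod 605).
x = 24 + 189·349 = 65985.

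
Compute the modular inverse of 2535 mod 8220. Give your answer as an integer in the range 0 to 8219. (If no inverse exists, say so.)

Compute gcd(2535, 8220):
8220 = 3·2535 + 615
2535 = 4·615 + 75
615 = 8·75 + 15
75 = 5·15 + 0
Since gcd = 15 > 1, 2535 is not a unit mod 8220.

no inverse exists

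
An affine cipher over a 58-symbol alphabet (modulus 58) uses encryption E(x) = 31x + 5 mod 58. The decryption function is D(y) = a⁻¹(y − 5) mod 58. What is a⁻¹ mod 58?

Run Euclid on (58, 31):
58 = 1·31 + 27
31 = 1·27 + 4
27 = 6·4 + 3
4 = 1·3 + 1
3 = 3·1 + 0
gcd = 1, so the inverse exists. Back-substitute:
1 = 4 − 3
1 = −27 + 7·4
1 = 7·31 − 8·27
1 = −8·58 + 15·31
So 31·15 ≡ 1 (mod 58).

15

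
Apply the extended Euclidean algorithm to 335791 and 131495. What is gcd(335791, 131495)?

1

Euclidean algorithm:
335791 = 2·131495 + 72801
131495 = 1·72801 + 58694
72801 = 1·58694 + 14107
58694 = 4·14107 + 2266
14107 = 6·2266 + 511
2266 = 4·511 + 222
511 = 2·222 + 67
222 = 3·67 + 21
67 = 3·21 + 4
21 = 5·4 + 1
4 = 4·1 + 0
gcd(335791, 131495) = 1.
Express as a combination:
1 = 21 − 5·4
1 = −5·67 + 16·21
1 = 16·222 − 53·67
1 = −53·511 + 122·222
1 = 122·2266 − 541·511
1 = −541·14107 + 3368·2266
1 = 3368·58694 − 14013·14107
1 = −14013·72801 + 17381·58694
1 = 17381·131495 − 31394·72801
1 = −31394·335791 + 80169·131495
So 1 = (-31394)·335791 + (80169)·131495.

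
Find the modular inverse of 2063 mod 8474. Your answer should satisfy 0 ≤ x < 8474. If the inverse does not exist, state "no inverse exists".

Extended Euclidean algorithm:
8474 = 4*2063 + 222
2063 = 9*222 + 65
222 = 3*65 + 27
65 = 2*27 + 11
27 = 2*11 + 5
11 = 2*5 + 1
5 = 5*1 + 0
Since gcd(2063, 8474) = 1, back-substitute to write 1 as a combination:
1 = 11 − 2·5
1 = −2·27 + 5·11
1 = 5·65 − 12·27
1 = −12·222 + 41·65
1 = 41·2063 − 381·222
1 = −381·8474 + 1565·2063
So 2063·1565 ≡ 1 (mod 8474).

1565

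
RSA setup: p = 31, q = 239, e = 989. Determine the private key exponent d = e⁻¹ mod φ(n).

5429

φ(n) = (p−1)(q−1) = 30·238 = 7140.
Need d with 989·d ≡ 1 (mod 7140). Apply the extended Euclidean algorithm:
7140 = 7·989 + 217
989 = 4·217 + 121
217 = 1·121 + 96
121 = 1·96 + 25
96 = 3·25 + 21
25 = 1·21 + 4
21 = 5·4 + 1
4 = 4·1 + 0
Back-substitute:
1 = 21 − 5·4
1 = −5·25 + 6·21
1 = 6·96 − 23·25
1 = −23·121 + 29·96
1 = 29·217 − 52·121
1 = −52·989 + 237·217
1 = 237·7140 − 1711·989
So 989·(-1711) ≡ 1 (mod 7140), hence d ≡ -1711 ≡ 5429 (mod 7140).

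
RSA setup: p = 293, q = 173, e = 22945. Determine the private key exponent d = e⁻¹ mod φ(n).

20129

φ(n) = (p−1)(q−1) = 292·172 = 50224.
Need d with 22945·d ≡ 1 (mod 50224). Apply the extended Euclidean algorithm:
50224 = 2*22945 + 4334
22945 = 5*4334 + 1275
4334 = 3*1275 + 509
1275 = 2*509 + 257
509 = 1*257 + 252
257 = 1*252 + 5
252 = 50*5 + 2
5 = 2*2 + 1
2 = 2*1 + 0
Back-substitute:
1 = 5 − 2·2
1 = −2·252 + 101·5
1 = 101·257 − 103·252
1 = −103·509 + 204·257
1 = 204·1275 − 511·509
1 = −511·4334 + 1737·1275
1 = 1737·22945 − 9196·4334
1 = −9196·50224 + 20129·22945
So 22945·20129 ≡ 1 (mod 50224), hence d = 20129.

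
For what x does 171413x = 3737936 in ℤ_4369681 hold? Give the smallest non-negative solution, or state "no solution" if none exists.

4280098

First find gcd(171413, 4369681):
4369681 = 25×171413 + 84356
171413 = 2×84356 + 2701
84356 = 31×2701 + 625
2701 = 4×625 + 201
625 = 3×201 + 22
201 = 9×22 + 3
22 = 7×3 + 1
3 = 3×1 + 0
gcd = 1, so a unique solution mod 4369681 exists.
Back-substitute for the Bézout coefficients:
1 = 22 − 7·3
1 = −7·201 + 64·22
1 = 64·625 − 199·201
1 = −199·2701 + 860·625
1 = 860·84356 − 26859·2701
1 = −26859·171413 + 54578·84356
1 = 54578·4369681 − 1391309·171413
So 171413·(-1391309) ≡ 1 (mod 4369681), giving 171413⁻¹ ≡ 2978372.
x ≡ 171413⁻¹·3737936 ≡ 2978372·3737936 ≡ 4280098 (mod 4369681).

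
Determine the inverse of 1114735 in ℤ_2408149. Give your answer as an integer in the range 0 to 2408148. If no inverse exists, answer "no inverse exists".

Run Euclid on (2408149, 1114735):
2408149 = 2·1114735 + 178679
1114735 = 6·178679 + 42661
178679 = 4·42661 + 8035
42661 = 5·8035 + 2486
8035 = 3·2486 + 577
2486 = 4·577 + 178
577 = 3·178 + 43
178 = 4·43 + 6
43 = 7·6 + 1
6 = 6·1 + 0
gcd = 1, so the inverse exists. Back-substitute:
1 = 43 − 7·6
1 = −7·178 + 29·43
1 = 29·577 − 94·178
1 = −94·2486 + 405·577
1 = 405·8035 − 1309·2486
1 = −1309·42661 + 6950·8035
1 = 6950·178679 − 29109·42661
1 = −29109·1114735 + 181604·178679
1 = 181604·2408149 − 392317·1114735
Thus 1114735·(-392317) ≡ 1 (mod 2408149); reducing, -392317 mod 2408149 = 2015832.

2015832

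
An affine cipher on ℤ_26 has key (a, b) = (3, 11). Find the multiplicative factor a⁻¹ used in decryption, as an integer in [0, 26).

Apply the Euclidean algorithm to 26 and 3:
26 = 8*3 + 2
3 = 1*2 + 1
2 = 2*1 + 0
The gcd is 1. Working backward:
1 = 3 − 2
1 = −26 + 9·3
So 3·9 ≡ 1 (mod 26).

9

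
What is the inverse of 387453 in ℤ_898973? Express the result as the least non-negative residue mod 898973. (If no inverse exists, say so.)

24107

Extended Euclidean algorithm:
898973 = 2·387453 + 124067
387453 = 3·124067 + 15252
124067 = 8·15252 + 2051
15252 = 7·2051 + 895
2051 = 2·895 + 261
895 = 3·261 + 112
261 = 2·112 + 37
112 = 3·37 + 1
37 = 37·1 + 0
Since gcd(387453, 898973) = 1, back-substitute to write 1 as a combination:
1 = 112 − 3·37
1 = −3·261 + 7·112
1 = 7·895 − 24·261
1 = −24·2051 + 55·895
1 = 55·15252 − 409·2051
1 = −409·124067 + 3327·15252
1 = 3327·387453 − 10390·124067
1 = −10390·898973 + 24107·387453
So 387453·24107 ≡ 1 (mod 898973).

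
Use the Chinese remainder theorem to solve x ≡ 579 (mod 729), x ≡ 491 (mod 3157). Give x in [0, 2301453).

Write x = 579 + 729·k. Then 729·k ≡ 491 − 579 ≡ 3069 (mod 3157).
Need 729⁻¹ mod 3157. Extended Euclid on (3157, 729):
3157 = 4*729 + 241
729 = 3*241 + 6
241 = 40*6 + 1
6 = 6*1 + 0
Back-substitute:
1 = 241 − 40·6
1 = −40·729 + 121·241
1 = 121·3157 − 524·729
729⁻¹ ≡ 2633 (mod 3157), so k ≡ 2633·3069 ≡ 1914 (mod 3157).
x = 579 + 729·1914 = 1395885.

1395885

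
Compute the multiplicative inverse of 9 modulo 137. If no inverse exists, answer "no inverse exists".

Extended Euclidean algorithm:
137 = 15×9 + 2
9 = 4×2 + 1
2 = 2×1 + 0
The gcd is 1. Working backward:
1 = 9 − 4·2
1 = −4·137 + 61·9
So 9·61 ≡ 1 (mod 137).

61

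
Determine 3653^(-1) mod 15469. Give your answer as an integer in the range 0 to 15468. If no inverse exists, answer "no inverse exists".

Extended Euclidean algorithm:
15469 = 4·3653 + 857
3653 = 4·857 + 225
857 = 3·225 + 182
225 = 1·182 + 43
182 = 4·43 + 10
43 = 4·10 + 3
10 = 3·3 + 1
3 = 3·1 + 0
The gcd is 1. Working backward:
1 = 10 − 3·3
1 = −3·43 + 13·10
1 = 13·182 − 55·43
1 = −55·225 + 68·182
1 = 68·857 − 259·225
1 = −259·3653 + 1104·857
1 = 1104·15469 − 4675·3653
Hence 3653⁻¹ ≡ -4675 ≡ 10794 (mod 15469).

10794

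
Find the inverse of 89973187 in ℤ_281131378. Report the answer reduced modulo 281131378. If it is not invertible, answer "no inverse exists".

gcd(281131378, 89973187) by repeated division:
281131378 = 3×89973187 + 11211817
89973187 = 8×11211817 + 278651
11211817 = 40×278651 + 65777
278651 = 4×65777 + 15543
65777 = 4×15543 + 3605
15543 = 4×3605 + 1123
3605 = 3×1123 + 236
1123 = 4×236 + 179
236 = 1×179 + 57
179 = 3×57 + 8
57 = 7×8 + 1
8 = 8×1 + 0
Since gcd(89973187, 281131378) = 1, back-substitute to write 1 as a combination:
1 = 57 − 7·8
1 = −7·179 + 22·57
1 = 22·236 − 29·179
1 = −29·1123 + 138·236
1 = 138·3605 − 443·1123
1 = −443·15543 + 1910·3605
1 = 1910·65777 − 8083·15543
1 = −8083·278651 + 34242·65777
1 = 34242·11211817 − 1377763·278651
1 = −1377763·89973187 + 11056346·11211817
1 = 11056346·281131378 − 34546801·89973187
Hence 89973187⁻¹ ≡ -34546801 ≡ 246584577 (mod 281131378).

246584577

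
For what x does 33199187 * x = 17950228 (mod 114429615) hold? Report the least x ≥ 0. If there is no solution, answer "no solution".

First find gcd(33199187, 114429615):
114429615 = 3*33199187 + 14832054
33199187 = 2*14832054 + 3535079
14832054 = 4*3535079 + 691738
3535079 = 5*691738 + 76389
691738 = 9*76389 + 4237
76389 = 18*4237 + 123
4237 = 34*123 + 55
123 = 2*55 + 13
55 = 4*13 + 3
13 = 4*3 + 1
3 = 3*1 + 0
gcd = 1, so a unique solution mod 114429615 exists.
Back-substitute for the Bézout coefficients:
1 = 13 − 4·3
1 = −4·55 + 17·13
1 = 17·123 − 38·55
1 = −38·4237 + 1309·123
1 = 1309·76389 − 23600·4237
1 = −23600·691738 + 213709·76389
1 = 213709·3535079 − 1092145·691738
1 = −1092145·14832054 + 4582289·3535079
1 = 4582289·33199187 − 10256723·14832054
1 = −10256723·114429615 + 35352458·33199187
So 33199187·(35352458) ≡ 1 (mod 114429615), giving 33199187⁻¹ ≡ 35352458.
x ≡ 33199187⁻¹·17950228 ≡ 35352458·17950228 ≡ 32339129 (mod 114429615).

32339129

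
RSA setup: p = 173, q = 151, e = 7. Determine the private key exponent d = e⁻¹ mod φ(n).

14743

φ(n) = (p−1)(q−1) = 172·150 = 25800.
Need d with 7·d ≡ 1 (mod 25800). Apply the extended Euclidean algorithm:
25800 = 3685*7 + 5
7 = 1*5 + 2
5 = 2*2 + 1
2 = 2*1 + 0
Back-substitute:
1 = 5 − 2·2
1 = −2·7 + 3·5
1 = 3·25800 − 11057·7
So 7·(-11057) ≡ 1 (mod 25800), hence d ≡ -11057 ≡ 14743 (mod 25800).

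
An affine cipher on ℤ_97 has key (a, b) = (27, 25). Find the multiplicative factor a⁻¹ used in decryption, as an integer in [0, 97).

18

Apply the Euclidean algorithm to 97 and 27:
97 = 3*27 + 16
27 = 1*16 + 11
16 = 1*11 + 5
11 = 2*5 + 1
5 = 5*1 + 0
gcd = 1, so the inverse exists. Back-substitute:
1 = 11 − 2·5
1 = −2·16 + 3·11
1 = 3·27 − 5·16
1 = −5·97 + 18·27
So 27·18 ≡ 1 (mod 97).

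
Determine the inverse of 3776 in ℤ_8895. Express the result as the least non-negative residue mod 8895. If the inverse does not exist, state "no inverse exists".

4676

Apply the Euclidean algorithm to 8895 and 3776:
8895 = 2*3776 + 1343
3776 = 2*1343 + 1090
1343 = 1*1090 + 253
1090 = 4*253 + 78
253 = 3*78 + 19
78 = 4*19 + 2
19 = 9*2 + 1
2 = 2*1 + 0
The gcd is 1. Working backward:
1 = 19 − 9·2
1 = −9·78 + 37·19
1 = 37·253 − 120·78
1 = −120·1090 + 517·253
1 = 517·1343 − 637·1090
1 = −637·3776 + 1791·1343
1 = 1791·8895 − 4219·3776
So 3776·(-4219) ≡ 1 (mod 8895), and -4219 ≡ 4676 (mod 8895).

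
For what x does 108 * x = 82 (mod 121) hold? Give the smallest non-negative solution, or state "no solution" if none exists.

3

First find gcd(108, 121):
121 = 1·108 + 13
108 = 8·13 + 4
13 = 3·4 + 1
4 = 4·1 + 0
gcd = 1, so a unique solution mod 121 exists.
Back-substitute for the Bézout coefficients:
1 = 13 − 3·4
1 = −3·108 + 25·13
1 = 25·121 − 28·108
So 108·(-28) ≡ 1 (mod 121), giving 108⁻¹ ≡ 93.
x ≡ 108⁻¹·82 ≡ 93·82 ≡ 3 (mod 121).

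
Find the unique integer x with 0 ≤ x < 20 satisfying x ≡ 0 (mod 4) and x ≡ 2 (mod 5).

Write x = 0 + 4·k. Then 4·k ≡ 2 − 0 ≡ 2 (mod 5).
Need 4⁻¹ mod 5. Extended Euclid on (5, 4):
5 = 1×4 + 1
4 = 4×1 + 0
Back-substitute:
1 = 5 − 4
4⁻¹ ≡ 4 (mod 5), so k ≡ 4·2 ≡ 3 (mod 5).
x = 0 + 4·3 = 12.

12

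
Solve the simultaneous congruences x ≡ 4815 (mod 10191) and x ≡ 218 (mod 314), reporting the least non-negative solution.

Write x = 4815 + 10191·k. Then 10191·k ≡ 218 − 4815 ≡ 113 (mod 314).
Need 10191⁻¹ mod 314. Extended Euclid on (314, 143):
314 = 2*143 + 28
143 = 5*28 + 3
28 = 9*3 + 1
3 = 3*1 + 0
Back-substitute:
1 = 28 − 9·3
1 = −9·143 + 46·28
1 = 46·314 − 101·143
10191⁻¹ ≡ 213 (mod 314), so k ≡ 213·113 ≡ 205 (mod 314).
x = 4815 + 10191·205 = 2093970.

2093970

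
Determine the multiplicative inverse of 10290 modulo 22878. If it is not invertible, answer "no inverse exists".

no inverse exists

Euclidean algorithm on 22878, 10290:
22878 = 2·10290 + 2298
10290 = 4·2298 + 1098
2298 = 2·1098 + 102
1098 = 10·102 + 78
102 = 1·78 + 24
78 = 3·24 + 6
24 = 4·6 + 0
gcd(10290, 22878) = 6 ≠ 1, so 10290 has no multiplicative inverse modulo 22878.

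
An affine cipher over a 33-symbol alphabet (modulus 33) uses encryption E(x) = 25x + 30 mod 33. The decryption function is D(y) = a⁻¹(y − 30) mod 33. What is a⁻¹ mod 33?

4

Extended Euclidean algorithm:
33 = 1*25 + 8
25 = 3*8 + 1
8 = 8*1 + 0
gcd = 1, so the inverse exists. Back-substitute:
1 = 25 − 3·8
1 = −3·33 + 4·25
So 25·4 ≡ 1 (mod 33).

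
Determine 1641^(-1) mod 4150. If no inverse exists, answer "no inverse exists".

961

Run Euclid on (4150, 1641):
4150 = 2·1641 + 868
1641 = 1·868 + 773
868 = 1·773 + 95
773 = 8·95 + 13
95 = 7·13 + 4
13 = 3·4 + 1
4 = 4·1 + 0
Since gcd(1641, 4150) = 1, back-substitute to write 1 as a combination:
1 = 13 − 3·4
1 = −3·95 + 22·13
1 = 22·773 − 179·95
1 = −179·868 + 201·773
1 = 201·1641 − 380·868
1 = −380·4150 + 961·1641
So 1641·961 ≡ 1 (mod 4150).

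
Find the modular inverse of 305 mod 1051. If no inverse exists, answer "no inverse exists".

255

gcd(1051, 305) by repeated division:
1051 = 3×305 + 136
305 = 2×136 + 33
136 = 4×33 + 4
33 = 8×4 + 1
4 = 4×1 + 0
Since gcd(305, 1051) = 1, back-substitute to write 1 as a combination:
1 = 33 − 8·4
1 = −8·136 + 33·33
1 = 33·305 − 74·136
1 = −74·1051 + 255·305
So 305·255 ≡ 1 (mod 1051).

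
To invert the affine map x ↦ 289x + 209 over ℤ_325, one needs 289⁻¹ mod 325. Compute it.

9

Run Euclid on (325, 289):
325 = 1·289 + 36
289 = 8·36 + 1
36 = 36·1 + 0
The gcd is 1. Working backward:
1 = 289 − 8·36
1 = −8·325 + 9·289
So 289·9 ≡ 1 (mod 325).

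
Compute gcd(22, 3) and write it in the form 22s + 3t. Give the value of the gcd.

1

Repeated division:
22 = 7·3 + 1
3 = 3·1 + 0
gcd(22, 3) = 1.
Working backward:
1 = 22 − 7·3
So 1 = (1)·22 + (-7)·3.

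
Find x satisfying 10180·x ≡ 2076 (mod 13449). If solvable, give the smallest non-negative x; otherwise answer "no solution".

First find gcd(10180, 13449):
13449 = 1×10180 + 3269
10180 = 3×3269 + 373
3269 = 8×373 + 285
373 = 1×285 + 88
285 = 3×88 + 21
88 = 4×21 + 4
21 = 5×4 + 1
4 = 4×1 + 0
gcd = 1, so a unique solution mod 13449 exists.
Back-substitute for the Bézout coefficients:
1 = 21 − 5·4
1 = −5·88 + 21·21
1 = 21·285 − 68·88
1 = −68·373 + 89·285
1 = 89·3269 − 780·373
1 = −780·10180 + 2429·3269
1 = 2429·13449 − 3209·10180
So 10180·(-3209) ≡ 1 (mod 13449), giving 10180⁻¹ ≡ 10240.
x ≡ 10180⁻¹·2076 ≡ 10240·2076 ≡ 8820 (mod 13449).

8820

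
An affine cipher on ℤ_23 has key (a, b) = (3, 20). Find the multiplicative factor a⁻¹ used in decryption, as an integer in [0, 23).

8

Run Euclid on (23, 3):
23 = 7×3 + 2
3 = 1×2 + 1
2 = 2×1 + 0
The gcd is 1. Working backward:
1 = 3 − 2
1 = −23 + 8·3
So 3·8 ≡ 1 (mod 23).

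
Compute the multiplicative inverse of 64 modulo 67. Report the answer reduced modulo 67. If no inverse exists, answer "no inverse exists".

22

Run Euclid on (67, 64):
67 = 1×64 + 3
64 = 21×3 + 1
3 = 3×1 + 0
Since gcd(64, 67) = 1, back-substitute to write 1 as a combination:
1 = 64 − 21·3
1 = −21·67 + 22·64
So 64·22 ≡ 1 (mod 67).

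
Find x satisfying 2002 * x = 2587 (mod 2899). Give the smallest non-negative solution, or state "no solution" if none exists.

First find gcd(2002, 2899):
2899 = 1×2002 + 897
2002 = 2×897 + 208
897 = 4×208 + 65
208 = 3×65 + 13
65 = 5×13 + 0
gcd = 13 and 13 | 2587, so solutions exist. Divide through by 13: 154x ≡ 199 (mod 223).
Now find 154⁻¹ mod 223:
223 = 1·154 + 69
154 = 2·69 + 16
69 = 4·16 + 5
16 = 3·5 + 1
5 = 5·1 + 0
Back-substitute:
1 = 16 − 3·5
1 = −3·69 + 13·16
1 = 13·154 − 29·69
1 = −29·223 + 42·154
So 154⁻¹ ≡ 42 (mod 223).
Then x ≡ 42·199 ≡ 107 (mod 223); the smallest non-negative solution is x = 107.

107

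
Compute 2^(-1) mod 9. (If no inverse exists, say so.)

Run Euclid on (9, 2):
9 = 4*2 + 1
2 = 2*1 + 0
The gcd is 1. Working backward:
1 = 9 − 4·2
Hence 2⁻¹ ≡ -4 ≡ 5 (mod 9).

5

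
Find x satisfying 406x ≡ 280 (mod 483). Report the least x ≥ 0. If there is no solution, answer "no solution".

First find gcd(406, 483):
483 = 1·406 + 77
406 = 5·77 + 21
77 = 3·21 + 14
21 = 1·14 + 7
14 = 2·7 + 0
gcd = 7 and 7 | 280, so solutions exist. Divide through by 7: 58x ≡ 40 (mod 69).
Now find 58⁻¹ mod 69:
69 = 1*58 + 11
58 = 5*11 + 3
11 = 3*3 + 2
3 = 1*2 + 1
2 = 2*1 + 0
Back-substitute:
1 = 3 − 2
1 = −11 + 4·3
1 = 4·58 − 21·11
1 = −21·69 + 25·58
So 58⁻¹ ≡ 25 (mod 69).
Then x ≡ 25·40 ≡ 34 (mod 69); the smallest non-negative solution is x = 34.

34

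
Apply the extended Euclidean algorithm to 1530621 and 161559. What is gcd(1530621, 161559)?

9

Euclidean algorithm:
1530621 = 9*161559 + 76590
161559 = 2*76590 + 8379
76590 = 9*8379 + 1179
8379 = 7*1179 + 126
1179 = 9*126 + 45
126 = 2*45 + 36
45 = 1*36 + 9
36 = 4*9 + 0
gcd(1530621, 161559) = 9.
Working backward:
9 = 45 − 36
9 = −126 + 3·45
9 = 3·1179 − 28·126
9 = −28·8379 + 199·1179
9 = 199·76590 − 1819·8379
9 = −1819·161559 + 3837·76590
9 = 3837·1530621 − 36352·161559
So 9 = (3837)·1530621 + (-36352)·161559.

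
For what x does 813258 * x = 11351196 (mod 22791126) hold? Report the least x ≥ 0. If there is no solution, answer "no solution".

3495114

First find gcd(813258, 22791126):
22791126 = 28*813258 + 19902
813258 = 40*19902 + 17178
19902 = 1*17178 + 2724
17178 = 6*2724 + 834
2724 = 3*834 + 222
834 = 3*222 + 168
222 = 1*168 + 54
168 = 3*54 + 6
54 = 9*6 + 0
gcd = 6 and 6 | 11351196, so solutions exist. Divide through by 6: 135543x ≡ 1891866 (mod 3798521).
Now find 135543⁻¹ mod 3798521:
3798521 = 28*135543 + 3317
135543 = 40*3317 + 2863
3317 = 1*2863 + 454
2863 = 6*454 + 139
454 = 3*139 + 37
139 = 3*37 + 28
37 = 1*28 + 9
28 = 3*9 + 1
9 = 9*1 + 0
Back-substitute:
1 = 28 − 3·9
1 = −3·37 + 4·28
1 = 4·139 − 15·37
1 = −15·454 + 49·139
1 = 49·2863 − 309·454
1 = −309·3317 + 358·2863
1 = 358·135543 − 14629·3317
1 = −14629·3798521 + 409970·135543
So 135543⁻¹ ≡ 409970 (mod 3798521).
Then x ≡ 409970·1891866 ≡ 3495114 (mod 3798521); the smallest non-negative solution is x = 3495114.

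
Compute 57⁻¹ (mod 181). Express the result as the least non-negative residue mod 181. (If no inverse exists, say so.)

54

Run Euclid on (181, 57):
181 = 3×57 + 10
57 = 5×10 + 7
10 = 1×7 + 3
7 = 2×3 + 1
3 = 3×1 + 0
gcd = 1, so the inverse exists. Back-substitute:
1 = 7 − 2·3
1 = −2·10 + 3·7
1 = 3·57 − 17·10
1 = −17·181 + 54·57
So 57·54 ≡ 1 (mod 181).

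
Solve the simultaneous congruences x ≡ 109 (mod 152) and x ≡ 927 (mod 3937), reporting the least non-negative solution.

56045

Write x = 109 + 152·k. Then 152·k ≡ 927 − 109 ≡ 818 (mod 3937).
Need 152⁻¹ mod 3937. Extended Euclid on (3937, 152):
3937 = 25×152 + 137
152 = 1×137 + 15
137 = 9×15 + 2
15 = 7×2 + 1
2 = 2×1 + 0
Back-substitute:
1 = 15 − 7·2
1 = −7·137 + 64·15
1 = 64·152 − 71·137
1 = −71·3937 + 1839·152
152⁻¹ ≡ 1839 (mod 3937), so k ≡ 1839·818 ≡ 368 (mod 3937).
x = 109 + 152·368 = 56045.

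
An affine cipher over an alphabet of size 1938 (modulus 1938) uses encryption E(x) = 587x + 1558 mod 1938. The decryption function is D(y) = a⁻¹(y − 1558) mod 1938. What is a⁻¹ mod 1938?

Extended Euclidean algorithm:
1938 = 3×587 + 177
587 = 3×177 + 56
177 = 3×56 + 9
56 = 6×9 + 2
9 = 4×2 + 1
2 = 2×1 + 0
gcd = 1, so the inverse exists. Back-substitute:
1 = 9 − 4·2
1 = −4·56 + 25·9
1 = 25·177 − 79·56
1 = −79·587 + 262·177
1 = 262·1938 − 865·587
Hence 587⁻¹ ≡ -865 ≡ 1073 (mod 1938).

1073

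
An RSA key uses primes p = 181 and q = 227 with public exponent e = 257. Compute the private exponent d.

30233

φ(n) = (p−1)(q−1) = 180·226 = 40680.
Need d with 257·d ≡ 1 (mod 40680). Apply the extended Euclidean algorithm:
40680 = 158×257 + 74
257 = 3×74 + 35
74 = 2×35 + 4
35 = 8×4 + 3
4 = 1×3 + 1
3 = 3×1 + 0
Back-substitute:
1 = 4 − 3
1 = −35 + 9·4
1 = 9·74 − 19·35
1 = −19·257 + 66·74
1 = 66·40680 − 10447·257
So 257·(-10447) ≡ 1 (mod 40680), hence d ≡ -10447 ≡ 30233 (mod 40680).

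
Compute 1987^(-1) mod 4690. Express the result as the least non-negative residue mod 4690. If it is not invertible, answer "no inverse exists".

3583

Run Euclid on (4690, 1987):
4690 = 2·1987 + 716
1987 = 2·716 + 555
716 = 1·555 + 161
555 = 3·161 + 72
161 = 2·72 + 17
72 = 4·17 + 4
17 = 4·4 + 1
4 = 4·1 + 0
Since gcd(1987, 4690) = 1, back-substitute to write 1 as a combination:
1 = 17 − 4·4
1 = −4·72 + 17·17
1 = 17·161 − 38·72
1 = −38·555 + 131·161
1 = 131·716 − 169·555
1 = −169·1987 + 469·716
1 = 469·4690 − 1107·1987
Thus 1987·(-1107) ≡ 1 (mod 4690); reducing, -1107 mod 4690 = 3583.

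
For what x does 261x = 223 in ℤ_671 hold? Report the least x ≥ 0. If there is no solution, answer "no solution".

First find gcd(261, 671):
671 = 2·261 + 149
261 = 1·149 + 112
149 = 1·112 + 37
112 = 3·37 + 1
37 = 37·1 + 0
gcd = 1, so a unique solution mod 671 exists.
Back-substitute for the Bézout coefficients:
1 = 112 − 3·37
1 = −3·149 + 4·112
1 = 4·261 − 7·149
1 = −7·671 + 18·261
So 261·(18) ≡ 1 (mod 671), giving 261⁻¹ ≡ 18.
x ≡ 261⁻¹·223 ≡ 18·223 ≡ 659 (mod 671).

659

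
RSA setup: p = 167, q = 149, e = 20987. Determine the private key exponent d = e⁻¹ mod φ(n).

23731

φ(n) = (p−1)(q−1) = 166·148 = 24568.
Need d with 20987·d ≡ 1 (mod 24568). Apply the extended Euclidean algorithm:
24568 = 1·20987 + 3581
20987 = 5·3581 + 3082
3581 = 1·3082 + 499
3082 = 6·499 + 88
499 = 5·88 + 59
88 = 1·59 + 29
59 = 2·29 + 1
29 = 29·1 + 0
Back-substitute:
1 = 59 − 2·29
1 = −2·88 + 3·59
1 = 3·499 − 17·88
1 = −17·3082 + 105·499
1 = 105·3581 − 122·3082
1 = −122·20987 + 715·3581
1 = 715·24568 − 837·20987
So 20987·(-837) ≡ 1 (mod 24568), hence d ≡ -837 ≡ 23731 (mod 24568).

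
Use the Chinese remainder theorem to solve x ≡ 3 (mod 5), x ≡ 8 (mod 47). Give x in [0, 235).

Write x = 3 + 5·k. Then 5·k ≡ 8 − 3 ≡ 5 (mod 47).
Need 5⁻¹ mod 47. Extended Euclid on (47, 5):
47 = 9×5 + 2
5 = 2×2 + 1
2 = 2×1 + 0
Back-substitute:
1 = 5 − 2·2
1 = −2·47 + 19·5
5⁻¹ ≡ 19 (mod 47), so k ≡ 19·5 ≡ 1 (mod 47).
x = 3 + 5·1 = 8.

8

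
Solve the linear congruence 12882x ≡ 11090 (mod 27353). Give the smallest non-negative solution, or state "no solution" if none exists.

First find gcd(12882, 27353):
27353 = 2·12882 + 1589
12882 = 8·1589 + 170
1589 = 9·170 + 59
170 = 2·59 + 52
59 = 1·52 + 7
52 = 7·7 + 3
7 = 2·3 + 1
3 = 3·1 + 0
gcd = 1, so a unique solution mod 27353 exists.
Back-substitute for the Bézout coefficients:
1 = 7 − 2·3
1 = −2·52 + 15·7
1 = 15·59 − 17·52
1 = −17·170 + 49·59
1 = 49·1589 − 458·170
1 = −458·12882 + 3713·1589
1 = 3713·27353 − 7884·12882
So 12882·(-7884) ≡ 1 (mod 27353), giving 12882⁻¹ ≡ 19469.
x ≡ 12882⁻¹·11090 ≡ 19469·11090 ≡ 13981 (mod 27353).

13981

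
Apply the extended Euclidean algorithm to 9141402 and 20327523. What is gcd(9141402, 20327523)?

Euclidean algorithm:
20327523 = 2×9141402 + 2044719
9141402 = 4×2044719 + 962526
2044719 = 2×962526 + 119667
962526 = 8×119667 + 5190
119667 = 23×5190 + 297
5190 = 17×297 + 141
297 = 2×141 + 15
141 = 9×15 + 6
15 = 2×6 + 3
6 = 2×3 + 0
gcd(9141402, 20327523) = 3.
Back-substituting:
3 = 15 − 2·6
3 = −2·141 + 19·15
3 = 19·297 − 40·141
3 = −40·5190 + 699·297
3 = 699·119667 − 16117·5190
3 = −16117·962526 + 129635·119667
3 = 129635·2044719 − 275387·962526
3 = −275387·9141402 + 1231183·2044719
3 = 1231183·20327523 − 2737753·9141402
So 3 = (1231183)·20327523 + (-2737753)·9141402.

3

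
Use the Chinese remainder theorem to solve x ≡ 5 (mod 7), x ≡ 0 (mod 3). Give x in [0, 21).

12

Write x = 5 + 7·k. Then 7·k ≡ 0 − 5 ≡ 1 (mod 3).
Need 7⁻¹ mod 3. Extended Euclid on (3, 1):
3 = 3·1 + 0
7⁻¹ ≡ 1 (mod 3), so k ≡ 1·1 ≡ 1 (mod 3).
x = 5 + 7·1 = 12.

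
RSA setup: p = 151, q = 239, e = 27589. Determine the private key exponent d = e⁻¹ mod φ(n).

4309

φ(n) = (p−1)(q−1) = 150·238 = 35700.
Need d with 27589·d ≡ 1 (mod 35700). Apply the extended Euclidean algorithm:
35700 = 1·27589 + 8111
27589 = 3·8111 + 3256
8111 = 2·3256 + 1599
3256 = 2·1599 + 58
1599 = 27·58 + 33
58 = 1·33 + 25
33 = 1·25 + 8
25 = 3·8 + 1
8 = 8·1 + 0
Back-substitute:
1 = 25 − 3·8
1 = −3·33 + 4·25
1 = 4·58 − 7·33
1 = −7·1599 + 193·58
1 = 193·3256 − 393·1599
1 = −393·8111 + 979·3256
1 = 979·27589 − 3330·8111
1 = −3330·35700 + 4309·27589
So 27589·4309 ≡ 1 (mod 35700), hence d = 4309.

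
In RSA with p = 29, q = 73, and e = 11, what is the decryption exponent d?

φ(n) = (p−1)(q−1) = 28·72 = 2016.
Need d with 11·d ≡ 1 (mod 2016). Apply the extended Euclidean algorithm:
2016 = 183·11 + 3
11 = 3·3 + 2
3 = 1·2 + 1
2 = 2·1 + 0
Back-substitute:
1 = 3 − 2
1 = −11 + 4·3
1 = 4·2016 − 733·11
So 11·(-733) ≡ 1 (mod 2016), hence d ≡ -733 ≡ 1283 (mod 2016).

1283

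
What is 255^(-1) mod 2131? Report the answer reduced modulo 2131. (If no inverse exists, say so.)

117

Apply the Euclidean algorithm to 2131 and 255:
2131 = 8×255 + 91
255 = 2×91 + 73
91 = 1×73 + 18
73 = 4×18 + 1
18 = 18×1 + 0
gcd = 1, so the inverse exists. Back-substitute:
1 = 73 − 4·18
1 = −4·91 + 5·73
1 = 5·255 − 14·91
1 = −14·2131 + 117·255
So 255·117 ≡ 1 (mod 2131).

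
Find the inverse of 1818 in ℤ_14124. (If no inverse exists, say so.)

no inverse exists

Compute gcd(1818, 14124):
14124 = 7×1818 + 1398
1818 = 1×1398 + 420
1398 = 3×420 + 138
420 = 3×138 + 6
138 = 23×6 + 0
gcd(1818, 14124) = 6 ≠ 1, so 1818 has no multiplicative inverse modulo 14124.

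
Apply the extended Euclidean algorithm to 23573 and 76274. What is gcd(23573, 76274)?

Euclidean algorithm:
76274 = 3·23573 + 5555
23573 = 4·5555 + 1353
5555 = 4·1353 + 143
1353 = 9·143 + 66
143 = 2·66 + 11
66 = 6·11 + 0
gcd(23573, 76274) = 11.
Working backward:
11 = 143 − 2·66
11 = −2·1353 + 19·143
11 = 19·5555 − 78·1353
11 = −78·23573 + 331·5555
11 = 331·76274 − 1071·23573
So 11 = (331)·76274 + (-1071)·23573.

11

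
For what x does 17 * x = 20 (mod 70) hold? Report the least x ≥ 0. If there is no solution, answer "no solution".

30

First find gcd(17, 70):
70 = 4×17 + 2
17 = 8×2 + 1
2 = 2×1 + 0
gcd = 1, so a unique solution mod 70 exists.
Back-substitute for the Bézout coefficients:
1 = 17 − 8·2
1 = −8·70 + 33·17
So 17·(33) ≡ 1 (mod 70), giving 17⁻¹ ≡ 33.
x ≡ 17⁻¹·20 ≡ 33·20 ≡ 30 (mod 70).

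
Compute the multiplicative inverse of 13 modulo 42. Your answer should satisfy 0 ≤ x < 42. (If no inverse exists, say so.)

gcd(42, 13) by repeated division:
42 = 3×13 + 3
13 = 4×3 + 1
3 = 3×1 + 0
The gcd is 1. Working backward:
1 = 13 − 4·3
1 = −4·42 + 13·13
So 13·13 ≡ 1 (mod 42).

13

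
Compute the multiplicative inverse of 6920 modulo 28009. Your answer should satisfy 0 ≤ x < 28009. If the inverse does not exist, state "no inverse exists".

Run Euclid on (28009, 6920):
28009 = 4×6920 + 329
6920 = 21×329 + 11
329 = 29×11 + 10
11 = 1×10 + 1
10 = 10×1 + 0
gcd = 1, so the inverse exists. Back-substitute:
1 = 11 − 10
1 = −329 + 30·11
1 = 30·6920 − 631·329
1 = −631·28009 + 2554·6920
So 6920·2554 ≡ 1 (mod 28009).

2554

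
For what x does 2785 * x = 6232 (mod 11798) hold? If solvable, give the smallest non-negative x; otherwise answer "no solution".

8712

First find gcd(2785, 11798):
11798 = 4*2785 + 658
2785 = 4*658 + 153
658 = 4*153 + 46
153 = 3*46 + 15
46 = 3*15 + 1
15 = 15*1 + 0
gcd = 1, so a unique solution mod 11798 exists.
Back-substitute for the Bézout coefficients:
1 = 46 − 3·15
1 = −3·153 + 10·46
1 = 10·658 − 43·153
1 = −43·2785 + 182·658
1 = 182·11798 − 771·2785
So 2785·(-771) ≡ 1 (mod 11798), giving 2785⁻¹ ≡ 11027.
x ≡ 2785⁻¹·6232 ≡ 11027·6232 ≡ 8712 (mod 11798).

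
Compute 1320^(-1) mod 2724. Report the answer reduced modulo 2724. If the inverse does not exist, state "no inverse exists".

Euclidean algorithm on 2724, 1320:
2724 = 2·1320 + 84
1320 = 15·84 + 60
84 = 1·60 + 24
60 = 2·24 + 12
24 = 2·12 + 0
The gcd is 12, not 1, hence no inverse exists.

no inverse exists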